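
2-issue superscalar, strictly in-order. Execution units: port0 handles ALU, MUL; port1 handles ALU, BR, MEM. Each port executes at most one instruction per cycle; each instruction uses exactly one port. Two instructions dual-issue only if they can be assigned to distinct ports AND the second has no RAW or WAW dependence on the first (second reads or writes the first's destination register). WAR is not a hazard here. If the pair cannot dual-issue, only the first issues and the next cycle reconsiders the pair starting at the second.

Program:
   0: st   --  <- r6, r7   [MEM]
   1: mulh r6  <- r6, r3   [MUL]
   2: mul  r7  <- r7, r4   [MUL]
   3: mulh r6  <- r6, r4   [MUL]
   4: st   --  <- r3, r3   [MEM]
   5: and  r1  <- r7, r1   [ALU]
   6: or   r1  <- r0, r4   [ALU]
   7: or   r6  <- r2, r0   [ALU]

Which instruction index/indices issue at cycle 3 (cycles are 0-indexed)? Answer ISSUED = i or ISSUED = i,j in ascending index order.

ISSUED = 5

c0: i0,i1 st+mulh  pair
c1: i2 mul  no-port MUL/MUL
c2: i3,i4 mulh+st  pair
c3: i5 and  WAW r1
c4: i6,i7 or+or  pair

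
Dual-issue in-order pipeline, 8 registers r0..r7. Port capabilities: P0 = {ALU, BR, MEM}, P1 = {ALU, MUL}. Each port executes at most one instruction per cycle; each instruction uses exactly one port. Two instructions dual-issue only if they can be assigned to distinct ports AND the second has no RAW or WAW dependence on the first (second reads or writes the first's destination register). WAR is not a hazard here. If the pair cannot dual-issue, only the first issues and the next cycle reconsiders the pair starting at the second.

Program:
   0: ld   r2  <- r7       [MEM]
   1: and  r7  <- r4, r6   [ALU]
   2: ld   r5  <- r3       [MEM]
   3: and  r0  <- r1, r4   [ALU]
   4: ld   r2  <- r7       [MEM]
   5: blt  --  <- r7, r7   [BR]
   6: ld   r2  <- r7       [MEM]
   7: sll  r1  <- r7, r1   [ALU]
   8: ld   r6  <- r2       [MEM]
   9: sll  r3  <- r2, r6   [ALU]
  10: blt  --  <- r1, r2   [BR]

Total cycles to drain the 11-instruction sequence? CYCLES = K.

#0 head=0: ld.MEM and.ALU i0/i1 2-wide
#1 head=2: ld.MEM and.ALU i2/i3 2-wide
#2 head=4: ld.MEM i4 no-port MEM/BR
#3 head=5: blt.BR i5 no-port BR/MEM
#4 head=6: ld.MEM sll.ALU i6/i7 2-wide
#5 head=8: ld.MEM i8 RAW r6
#6 head=9: sll.ALU blt.BR i9/i10 2-wide

CYCLES = 7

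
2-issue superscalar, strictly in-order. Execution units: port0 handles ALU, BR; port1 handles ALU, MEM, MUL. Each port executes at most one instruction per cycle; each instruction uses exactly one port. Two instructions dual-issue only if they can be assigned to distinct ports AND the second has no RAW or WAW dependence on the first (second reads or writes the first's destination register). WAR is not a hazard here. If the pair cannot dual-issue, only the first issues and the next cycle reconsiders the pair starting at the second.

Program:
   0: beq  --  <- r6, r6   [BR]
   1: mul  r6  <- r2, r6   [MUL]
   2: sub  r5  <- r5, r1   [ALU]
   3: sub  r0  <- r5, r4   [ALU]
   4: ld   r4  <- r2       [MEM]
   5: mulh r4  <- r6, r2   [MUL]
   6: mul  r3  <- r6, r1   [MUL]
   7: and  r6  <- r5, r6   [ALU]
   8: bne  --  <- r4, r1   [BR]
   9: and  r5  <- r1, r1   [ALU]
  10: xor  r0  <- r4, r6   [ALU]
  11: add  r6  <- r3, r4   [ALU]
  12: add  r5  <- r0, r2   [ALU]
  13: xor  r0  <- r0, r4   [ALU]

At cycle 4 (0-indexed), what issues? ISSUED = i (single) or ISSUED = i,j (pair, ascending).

ISSUED = 6,7

c0: i0+i1 beq.BR mul.MUL  dual
c1: i2 sub.ALU  RAW r5
c2: i3+i4 sub.ALU ld.MEM  dual
c3: i5 mulh.MUL  no-port MUL/MUL
c4: i6+i7 mul.MUL and.ALU  dual
c5: i8+i9 bne.BR and.ALU  dual
c6: i10+i11 xor.ALU add.ALU  dual
c7: i12+i13 add.ALU xor.ALU  dual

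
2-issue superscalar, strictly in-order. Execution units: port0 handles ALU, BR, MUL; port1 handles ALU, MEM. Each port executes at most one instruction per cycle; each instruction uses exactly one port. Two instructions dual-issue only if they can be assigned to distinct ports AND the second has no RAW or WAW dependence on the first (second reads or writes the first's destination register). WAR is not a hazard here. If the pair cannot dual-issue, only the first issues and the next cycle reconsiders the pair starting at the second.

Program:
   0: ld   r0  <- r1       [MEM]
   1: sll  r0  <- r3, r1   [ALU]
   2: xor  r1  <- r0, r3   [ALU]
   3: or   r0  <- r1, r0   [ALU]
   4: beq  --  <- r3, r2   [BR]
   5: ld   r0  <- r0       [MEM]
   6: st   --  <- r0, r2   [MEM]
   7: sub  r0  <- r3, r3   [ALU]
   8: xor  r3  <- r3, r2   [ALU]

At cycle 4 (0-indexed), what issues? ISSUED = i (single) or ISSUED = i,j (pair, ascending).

ISSUED = 5

c0: i0 ld  WAW r0
c1: i1 sll  RAW r0
c2: i2 xor  RAW r1
c3: i3&i4 or;beq  dual
c4: i5 ld  no-port MEM/MEM
c5: i6&i7 st;sub  dual
c6: i8 xor  tail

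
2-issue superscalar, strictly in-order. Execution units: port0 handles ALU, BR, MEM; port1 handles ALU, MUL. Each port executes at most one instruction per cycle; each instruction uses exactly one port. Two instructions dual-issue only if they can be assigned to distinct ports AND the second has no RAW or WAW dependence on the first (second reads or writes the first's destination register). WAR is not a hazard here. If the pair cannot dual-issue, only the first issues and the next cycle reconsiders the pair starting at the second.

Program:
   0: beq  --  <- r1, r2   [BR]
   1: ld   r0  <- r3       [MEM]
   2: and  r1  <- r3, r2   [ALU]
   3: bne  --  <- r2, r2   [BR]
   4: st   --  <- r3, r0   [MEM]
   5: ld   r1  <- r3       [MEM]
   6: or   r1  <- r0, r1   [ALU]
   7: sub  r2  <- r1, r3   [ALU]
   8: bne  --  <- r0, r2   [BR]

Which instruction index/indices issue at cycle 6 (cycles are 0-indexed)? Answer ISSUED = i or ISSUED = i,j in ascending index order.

ISSUED = 7

t=0 i0:beq ; no-port BR/MEM
t=1 i1+i2:ld;and ; pair
t=2 i3:bne ; no-port BR/MEM
t=3 i4:st ; no-port MEM/MEM
t=4 i5:ld ; RAW+WAW r1
t=5 i6:or ; RAW r1
t=6 i7:sub ; RAW r2
t=7 i8:bne ; tail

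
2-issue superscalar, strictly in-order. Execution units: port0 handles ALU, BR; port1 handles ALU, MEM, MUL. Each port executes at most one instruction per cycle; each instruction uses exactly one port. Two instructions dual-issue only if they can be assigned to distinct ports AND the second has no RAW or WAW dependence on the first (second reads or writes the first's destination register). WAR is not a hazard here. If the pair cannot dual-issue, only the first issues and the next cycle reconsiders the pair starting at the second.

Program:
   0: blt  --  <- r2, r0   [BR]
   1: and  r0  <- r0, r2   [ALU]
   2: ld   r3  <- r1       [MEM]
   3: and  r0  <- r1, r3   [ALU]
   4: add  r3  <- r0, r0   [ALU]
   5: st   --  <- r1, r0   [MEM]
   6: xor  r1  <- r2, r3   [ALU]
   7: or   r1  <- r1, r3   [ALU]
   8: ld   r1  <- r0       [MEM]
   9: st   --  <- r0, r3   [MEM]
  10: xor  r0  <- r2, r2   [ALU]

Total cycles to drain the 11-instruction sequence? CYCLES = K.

0. blt/and @i0/i1  | pair
1. ld @i2  | RAW r3
2. and @i3  | RAW r0
3. add/st @i4/i5  | pair
4. xor @i6  | RAW+WAW r1
5. or @i7  | WAW r1
6. ld @i8  | no-port MEM/MEM
7. st/xor @i9/i10  | pair

CYCLES = 8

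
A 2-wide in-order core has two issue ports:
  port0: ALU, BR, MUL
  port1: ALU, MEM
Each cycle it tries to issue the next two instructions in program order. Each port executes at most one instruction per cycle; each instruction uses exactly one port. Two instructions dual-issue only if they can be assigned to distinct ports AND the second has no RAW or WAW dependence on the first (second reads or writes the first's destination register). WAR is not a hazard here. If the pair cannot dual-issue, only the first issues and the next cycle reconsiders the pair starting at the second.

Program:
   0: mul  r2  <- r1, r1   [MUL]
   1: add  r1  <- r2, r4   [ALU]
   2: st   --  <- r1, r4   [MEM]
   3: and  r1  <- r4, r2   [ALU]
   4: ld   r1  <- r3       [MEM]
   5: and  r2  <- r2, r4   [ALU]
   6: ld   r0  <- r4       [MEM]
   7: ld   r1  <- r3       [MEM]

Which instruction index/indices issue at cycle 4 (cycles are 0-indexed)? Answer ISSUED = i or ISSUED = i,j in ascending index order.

c0: i0 mul  RAW r2
c1: i1 add  RAW r1
c2: i2/i3 st+and  dual
c3: i4/i5 ld+and  dual
c4: i6 ld  no-port MEM/MEM
c5: i7 ld  tail

ISSUED = 6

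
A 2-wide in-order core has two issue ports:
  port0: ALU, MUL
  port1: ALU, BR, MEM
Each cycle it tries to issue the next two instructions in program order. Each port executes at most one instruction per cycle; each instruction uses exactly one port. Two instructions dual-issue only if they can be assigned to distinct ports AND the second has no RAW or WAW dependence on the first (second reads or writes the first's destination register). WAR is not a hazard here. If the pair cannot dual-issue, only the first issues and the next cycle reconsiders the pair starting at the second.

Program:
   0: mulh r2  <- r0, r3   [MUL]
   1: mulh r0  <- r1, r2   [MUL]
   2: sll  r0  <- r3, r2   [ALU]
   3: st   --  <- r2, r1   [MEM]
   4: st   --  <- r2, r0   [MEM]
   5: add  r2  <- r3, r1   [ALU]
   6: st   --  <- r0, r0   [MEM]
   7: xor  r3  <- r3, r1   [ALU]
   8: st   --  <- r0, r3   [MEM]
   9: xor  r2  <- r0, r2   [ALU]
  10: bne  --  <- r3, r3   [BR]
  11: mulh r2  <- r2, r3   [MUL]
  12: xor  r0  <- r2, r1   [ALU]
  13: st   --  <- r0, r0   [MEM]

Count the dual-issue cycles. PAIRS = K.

0. mulh.MUL @i0  | no-port MUL/MUL
1. mulh.MUL @i1  | WAW r0
2. sll.ALU+st.MEM @i2+i3  | pair
3. st.MEM+add.ALU @i4+i5  | pair
4. st.MEM+xor.ALU @i6+i7  | pair
5. st.MEM+xor.ALU @i8+i9  | pair
6. bne.BR+mulh.MUL @i10+i11  | pair
7. xor.ALU @i12  | RAW r0
8. st.MEM @i13  | tail

PAIRS = 5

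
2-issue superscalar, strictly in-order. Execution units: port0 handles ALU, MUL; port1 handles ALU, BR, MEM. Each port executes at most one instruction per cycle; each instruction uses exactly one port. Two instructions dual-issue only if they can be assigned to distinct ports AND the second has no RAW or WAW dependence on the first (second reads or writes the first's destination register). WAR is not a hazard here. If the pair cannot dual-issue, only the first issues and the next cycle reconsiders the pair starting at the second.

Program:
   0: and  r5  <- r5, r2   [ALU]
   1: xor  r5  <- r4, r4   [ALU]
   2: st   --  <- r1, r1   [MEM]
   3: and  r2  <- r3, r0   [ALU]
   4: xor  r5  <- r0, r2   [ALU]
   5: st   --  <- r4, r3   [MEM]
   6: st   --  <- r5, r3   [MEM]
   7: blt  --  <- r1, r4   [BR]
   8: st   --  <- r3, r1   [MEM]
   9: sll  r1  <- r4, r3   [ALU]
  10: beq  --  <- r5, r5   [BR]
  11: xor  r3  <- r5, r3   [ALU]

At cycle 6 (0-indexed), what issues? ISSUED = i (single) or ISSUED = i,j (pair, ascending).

ISSUED = 8,9

#0 head=0: and.ALU i0 WAW r5
#1 head=1: xor.ALU;st.MEM i1&i2 2-wide
#2 head=3: and.ALU i3 RAW r2
#3 head=4: xor.ALU;st.MEM i4&i5 2-wide
#4 head=6: st.MEM i6 no-port MEM/BR
#5 head=7: blt.BR i7 no-port BR/MEM
#6 head=8: st.MEM;sll.ALU i8&i9 2-wide
#7 head=10: beq.BR;xor.ALU i10&i11 2-wide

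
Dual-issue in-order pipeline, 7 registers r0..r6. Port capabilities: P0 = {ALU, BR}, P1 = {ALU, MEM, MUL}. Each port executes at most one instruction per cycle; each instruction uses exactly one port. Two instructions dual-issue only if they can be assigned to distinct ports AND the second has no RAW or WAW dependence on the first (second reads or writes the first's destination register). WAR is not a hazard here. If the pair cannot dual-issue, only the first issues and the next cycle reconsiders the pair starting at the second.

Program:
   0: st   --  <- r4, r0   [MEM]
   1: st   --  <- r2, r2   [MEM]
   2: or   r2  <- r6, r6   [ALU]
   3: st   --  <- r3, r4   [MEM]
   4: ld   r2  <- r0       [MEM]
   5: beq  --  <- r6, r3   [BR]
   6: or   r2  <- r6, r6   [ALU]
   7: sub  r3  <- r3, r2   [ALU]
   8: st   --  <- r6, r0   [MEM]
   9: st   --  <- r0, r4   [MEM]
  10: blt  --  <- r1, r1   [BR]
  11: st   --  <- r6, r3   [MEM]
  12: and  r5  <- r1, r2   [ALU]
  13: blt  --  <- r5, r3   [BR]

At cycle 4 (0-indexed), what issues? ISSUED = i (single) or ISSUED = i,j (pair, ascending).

ISSUED = 6

c0: i0 st.MEM  no-port MEM/MEM
c1: i1+i2 st.MEM;or.ALU  2-wide
c2: i3 st.MEM  no-port MEM/MEM
c3: i4+i5 ld.MEM;beq.BR  2-wide
c4: i6 or.ALU  RAW r2
c5: i7+i8 sub.ALU;st.MEM  2-wide
c6: i9+i10 st.MEM;blt.BR  2-wide
c7: i11+i12 st.MEM;and.ALU  2-wide
c8: i13 blt.BR  tail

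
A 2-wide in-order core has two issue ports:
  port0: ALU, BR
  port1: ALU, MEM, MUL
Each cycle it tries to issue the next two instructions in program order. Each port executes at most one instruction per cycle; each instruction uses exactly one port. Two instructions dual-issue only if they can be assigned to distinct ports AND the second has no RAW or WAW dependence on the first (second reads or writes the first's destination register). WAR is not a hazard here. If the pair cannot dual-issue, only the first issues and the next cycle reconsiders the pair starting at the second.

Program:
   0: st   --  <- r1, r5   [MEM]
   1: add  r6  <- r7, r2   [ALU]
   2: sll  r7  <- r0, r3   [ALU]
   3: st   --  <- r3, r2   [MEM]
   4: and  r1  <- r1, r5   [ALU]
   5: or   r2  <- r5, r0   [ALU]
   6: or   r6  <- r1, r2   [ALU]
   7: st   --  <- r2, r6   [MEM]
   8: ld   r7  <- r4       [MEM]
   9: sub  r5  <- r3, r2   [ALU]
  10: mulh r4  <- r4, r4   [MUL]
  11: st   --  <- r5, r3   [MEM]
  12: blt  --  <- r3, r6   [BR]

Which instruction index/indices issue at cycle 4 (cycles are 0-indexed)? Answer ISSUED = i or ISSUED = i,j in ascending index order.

ISSUED = 7

t=0 i0,i1:st add ; pair
t=1 i2,i3:sll st ; pair
t=2 i4,i5:and or ; pair
t=3 i6:or ; RAW r6
t=4 i7:st ; no-port MEM/MEM
t=5 i8,i9:ld sub ; pair
t=6 i10:mulh ; no-port MUL/MEM
t=7 i11,i12:st blt ; pair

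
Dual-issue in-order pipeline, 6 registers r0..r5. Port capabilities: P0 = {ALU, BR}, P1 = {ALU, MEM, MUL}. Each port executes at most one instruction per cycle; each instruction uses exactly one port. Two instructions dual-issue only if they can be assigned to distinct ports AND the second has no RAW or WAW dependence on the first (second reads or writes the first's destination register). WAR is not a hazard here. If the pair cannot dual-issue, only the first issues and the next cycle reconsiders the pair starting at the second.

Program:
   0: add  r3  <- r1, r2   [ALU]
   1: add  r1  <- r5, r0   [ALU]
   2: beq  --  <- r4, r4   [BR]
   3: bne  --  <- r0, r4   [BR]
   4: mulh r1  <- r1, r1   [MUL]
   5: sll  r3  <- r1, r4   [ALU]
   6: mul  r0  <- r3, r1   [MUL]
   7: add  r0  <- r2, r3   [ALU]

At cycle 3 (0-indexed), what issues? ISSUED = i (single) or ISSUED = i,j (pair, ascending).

0. add.ALU add.ALU @i0,i1  | dual
1. beq.BR @i2  | no-port BR/BR
2. bne.BR mulh.MUL @i3,i4  | dual
3. sll.ALU @i5  | RAW r3
4. mul.MUL @i6  | WAW r0
5. add.ALU @i7  | tail

ISSUED = 5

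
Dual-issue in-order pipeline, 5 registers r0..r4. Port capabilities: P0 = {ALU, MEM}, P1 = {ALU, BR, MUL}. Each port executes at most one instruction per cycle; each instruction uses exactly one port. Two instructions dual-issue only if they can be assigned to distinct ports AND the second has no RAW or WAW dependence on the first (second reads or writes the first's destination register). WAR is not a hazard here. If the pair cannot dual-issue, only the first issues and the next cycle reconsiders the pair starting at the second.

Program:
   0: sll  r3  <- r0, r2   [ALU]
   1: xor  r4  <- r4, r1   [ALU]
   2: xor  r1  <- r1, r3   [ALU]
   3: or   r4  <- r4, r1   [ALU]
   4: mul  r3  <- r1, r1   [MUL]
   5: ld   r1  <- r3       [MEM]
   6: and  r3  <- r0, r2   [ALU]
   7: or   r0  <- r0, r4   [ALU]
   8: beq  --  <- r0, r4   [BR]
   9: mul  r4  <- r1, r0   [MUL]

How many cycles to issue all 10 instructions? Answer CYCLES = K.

[0] i0&i1  sll.ALU/xor.ALU  -- dual
[1] i2  xor.ALU  -- RAW r1
[2] i3&i4  or.ALU/mul.MUL  -- dual
[3] i5&i6  ld.MEM/and.ALU  -- dual
[4] i7  or.ALU  -- RAW r0
[5] i8  beq.BR  -- no-port BR/MUL
[6] i9  mul.MUL  -- tail

CYCLES = 7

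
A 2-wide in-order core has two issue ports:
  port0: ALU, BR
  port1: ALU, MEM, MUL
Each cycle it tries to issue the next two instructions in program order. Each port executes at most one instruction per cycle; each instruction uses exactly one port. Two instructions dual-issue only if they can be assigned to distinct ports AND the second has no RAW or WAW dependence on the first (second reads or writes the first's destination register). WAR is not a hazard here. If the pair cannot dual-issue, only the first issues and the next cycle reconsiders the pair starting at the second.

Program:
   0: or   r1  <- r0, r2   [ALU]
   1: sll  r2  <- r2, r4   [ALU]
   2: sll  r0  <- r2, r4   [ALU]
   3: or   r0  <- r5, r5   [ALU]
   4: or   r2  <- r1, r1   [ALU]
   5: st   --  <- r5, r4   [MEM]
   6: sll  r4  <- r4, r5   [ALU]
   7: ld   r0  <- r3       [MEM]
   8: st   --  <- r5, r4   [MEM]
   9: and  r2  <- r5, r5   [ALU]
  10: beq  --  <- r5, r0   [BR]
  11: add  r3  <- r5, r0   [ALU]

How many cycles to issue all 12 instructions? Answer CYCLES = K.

CYCLES = 7

c0: i0/i1 or/sll  dual
c1: i2 sll  WAW r0
c2: i3/i4 or/or  dual
c3: i5/i6 st/sll  dual
c4: i7 ld  no-port MEM/MEM
c5: i8/i9 st/and  dual
c6: i10/i11 beq/add  dual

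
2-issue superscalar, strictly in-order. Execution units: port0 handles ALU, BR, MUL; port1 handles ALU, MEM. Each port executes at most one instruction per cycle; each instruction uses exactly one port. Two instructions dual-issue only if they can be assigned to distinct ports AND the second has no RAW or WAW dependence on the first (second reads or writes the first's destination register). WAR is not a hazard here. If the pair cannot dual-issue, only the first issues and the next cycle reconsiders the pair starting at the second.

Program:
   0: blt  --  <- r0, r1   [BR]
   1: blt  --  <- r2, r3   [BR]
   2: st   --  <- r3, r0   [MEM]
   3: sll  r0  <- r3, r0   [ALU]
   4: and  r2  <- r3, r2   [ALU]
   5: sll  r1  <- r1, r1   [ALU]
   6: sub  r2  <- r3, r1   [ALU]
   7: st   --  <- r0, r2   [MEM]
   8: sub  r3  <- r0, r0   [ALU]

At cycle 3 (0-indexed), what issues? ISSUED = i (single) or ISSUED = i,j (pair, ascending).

#0 head=0: blt.BR i0 no-port BR/BR
#1 head=1: blt.BR/st.MEM i1/i2 2-wide
#2 head=3: sll.ALU/and.ALU i3/i4 2-wide
#3 head=5: sll.ALU i5 RAW r1
#4 head=6: sub.ALU i6 RAW r2
#5 head=7: st.MEM/sub.ALU i7/i8 2-wide

ISSUED = 5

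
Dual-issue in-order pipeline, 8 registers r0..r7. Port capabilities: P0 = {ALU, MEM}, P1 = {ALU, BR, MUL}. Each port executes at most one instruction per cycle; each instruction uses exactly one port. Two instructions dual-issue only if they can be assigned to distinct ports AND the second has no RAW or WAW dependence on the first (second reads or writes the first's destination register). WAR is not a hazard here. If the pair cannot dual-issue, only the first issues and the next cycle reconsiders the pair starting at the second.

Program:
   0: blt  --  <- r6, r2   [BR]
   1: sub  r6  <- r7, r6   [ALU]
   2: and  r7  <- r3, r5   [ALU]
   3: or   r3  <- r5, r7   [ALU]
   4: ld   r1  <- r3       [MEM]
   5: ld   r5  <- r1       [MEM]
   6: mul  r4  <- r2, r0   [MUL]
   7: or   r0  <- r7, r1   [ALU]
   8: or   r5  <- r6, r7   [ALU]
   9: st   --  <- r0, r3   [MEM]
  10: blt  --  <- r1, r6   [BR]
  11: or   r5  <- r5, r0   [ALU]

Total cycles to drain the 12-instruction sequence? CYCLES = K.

CYCLES = 8

#0 head=0: blt;sub i0,i1 pair
#1 head=2: and i2 RAW r7
#2 head=3: or i3 RAW r3
#3 head=4: ld i4 no-port MEM/MEM
#4 head=5: ld;mul i5,i6 pair
#5 head=7: or;or i7,i8 pair
#6 head=9: st;blt i9,i10 pair
#7 head=11: or i11 tail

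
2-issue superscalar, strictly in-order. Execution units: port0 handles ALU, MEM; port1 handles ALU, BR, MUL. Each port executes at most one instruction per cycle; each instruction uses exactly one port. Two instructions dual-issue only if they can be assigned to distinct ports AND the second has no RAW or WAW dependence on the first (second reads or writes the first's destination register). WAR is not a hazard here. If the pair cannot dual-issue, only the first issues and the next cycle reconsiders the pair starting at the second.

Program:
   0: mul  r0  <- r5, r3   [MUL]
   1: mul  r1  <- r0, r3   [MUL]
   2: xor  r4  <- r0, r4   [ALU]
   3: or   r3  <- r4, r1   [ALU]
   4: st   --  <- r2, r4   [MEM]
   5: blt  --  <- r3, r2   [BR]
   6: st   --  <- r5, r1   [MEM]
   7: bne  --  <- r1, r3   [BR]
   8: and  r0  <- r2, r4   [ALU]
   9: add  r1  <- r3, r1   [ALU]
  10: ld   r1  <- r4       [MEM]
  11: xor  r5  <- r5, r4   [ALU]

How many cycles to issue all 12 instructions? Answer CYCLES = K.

CYCLES = 7

t=0 i0:mul ; no-port MUL/MUL
t=1 i1,i2:mul/xor ; dual
t=2 i3,i4:or/st ; dual
t=3 i5,i6:blt/st ; dual
t=4 i7,i8:bne/and ; dual
t=5 i9:add ; WAW r1
t=6 i10,i11:ld/xor ; dual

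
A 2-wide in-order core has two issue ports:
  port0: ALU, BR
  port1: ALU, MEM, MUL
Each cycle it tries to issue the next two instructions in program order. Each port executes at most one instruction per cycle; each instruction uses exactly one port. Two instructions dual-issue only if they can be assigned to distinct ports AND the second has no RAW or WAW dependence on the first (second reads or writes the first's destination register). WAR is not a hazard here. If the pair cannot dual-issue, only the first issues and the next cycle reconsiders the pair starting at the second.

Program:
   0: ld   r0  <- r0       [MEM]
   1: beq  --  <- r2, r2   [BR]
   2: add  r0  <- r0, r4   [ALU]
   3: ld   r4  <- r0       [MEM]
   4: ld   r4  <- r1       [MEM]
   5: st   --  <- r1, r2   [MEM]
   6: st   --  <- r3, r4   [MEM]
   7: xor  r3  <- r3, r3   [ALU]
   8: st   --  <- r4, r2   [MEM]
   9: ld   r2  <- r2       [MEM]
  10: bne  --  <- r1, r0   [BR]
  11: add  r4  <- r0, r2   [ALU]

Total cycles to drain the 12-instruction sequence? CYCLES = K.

#0 head=0: ld.MEM;beq.BR i0+i1 dual
#1 head=2: add.ALU i2 RAW r0
#2 head=3: ld.MEM i3 no-port MEM/MEM
#3 head=4: ld.MEM i4 no-port MEM/MEM
#4 head=5: st.MEM i5 no-port MEM/MEM
#5 head=6: st.MEM;xor.ALU i6+i7 dual
#6 head=8: st.MEM i8 no-port MEM/MEM
#7 head=9: ld.MEM;bne.BR i9+i10 dual
#8 head=11: add.ALU i11 tail

CYCLES = 9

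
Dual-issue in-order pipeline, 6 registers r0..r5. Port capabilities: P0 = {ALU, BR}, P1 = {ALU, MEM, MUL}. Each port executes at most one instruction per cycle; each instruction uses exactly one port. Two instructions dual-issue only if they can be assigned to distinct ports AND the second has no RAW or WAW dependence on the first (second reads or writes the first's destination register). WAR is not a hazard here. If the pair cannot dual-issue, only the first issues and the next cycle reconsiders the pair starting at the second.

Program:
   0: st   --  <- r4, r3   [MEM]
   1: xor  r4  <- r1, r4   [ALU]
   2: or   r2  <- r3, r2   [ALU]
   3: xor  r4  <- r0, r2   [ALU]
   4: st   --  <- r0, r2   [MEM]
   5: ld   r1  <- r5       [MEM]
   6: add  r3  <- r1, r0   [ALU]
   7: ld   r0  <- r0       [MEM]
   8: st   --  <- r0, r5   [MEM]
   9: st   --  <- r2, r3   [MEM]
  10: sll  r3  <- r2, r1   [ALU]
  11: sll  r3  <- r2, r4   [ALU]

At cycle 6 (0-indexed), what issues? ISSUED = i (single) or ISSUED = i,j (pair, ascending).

ISSUED = 9,10

0. st.MEM/xor.ALU @i0&i1  | pair
1. or.ALU @i2  | RAW r2
2. xor.ALU/st.MEM @i3&i4  | pair
3. ld.MEM @i5  | RAW r1
4. add.ALU/ld.MEM @i6&i7  | pair
5. st.MEM @i8  | no-port MEM/MEM
6. st.MEM/sll.ALU @i9&i10  | pair
7. sll.ALU @i11  | tail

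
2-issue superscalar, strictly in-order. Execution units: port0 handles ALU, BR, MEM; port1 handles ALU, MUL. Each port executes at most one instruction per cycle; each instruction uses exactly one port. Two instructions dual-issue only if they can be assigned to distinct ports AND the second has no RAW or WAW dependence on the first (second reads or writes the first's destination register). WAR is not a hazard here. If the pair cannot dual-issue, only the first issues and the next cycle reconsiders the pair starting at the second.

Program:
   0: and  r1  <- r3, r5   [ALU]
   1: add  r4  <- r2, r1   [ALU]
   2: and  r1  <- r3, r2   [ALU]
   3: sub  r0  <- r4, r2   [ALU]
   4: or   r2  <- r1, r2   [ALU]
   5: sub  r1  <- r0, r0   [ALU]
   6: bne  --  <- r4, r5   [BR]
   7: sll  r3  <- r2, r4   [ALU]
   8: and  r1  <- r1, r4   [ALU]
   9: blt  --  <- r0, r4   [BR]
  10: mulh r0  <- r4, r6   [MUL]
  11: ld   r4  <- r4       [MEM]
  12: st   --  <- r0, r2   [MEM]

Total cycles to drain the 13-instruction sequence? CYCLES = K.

CYCLES = 8

c0: i0 and.ALU  RAW r1
c1: i1,i2 add.ALU;and.ALU  2-wide
c2: i3,i4 sub.ALU;or.ALU  2-wide
c3: i5,i6 sub.ALU;bne.BR  2-wide
c4: i7,i8 sll.ALU;and.ALU  2-wide
c5: i9,i10 blt.BR;mulh.MUL  2-wide
c6: i11 ld.MEM  no-port MEM/MEM
c7: i12 st.MEM  tail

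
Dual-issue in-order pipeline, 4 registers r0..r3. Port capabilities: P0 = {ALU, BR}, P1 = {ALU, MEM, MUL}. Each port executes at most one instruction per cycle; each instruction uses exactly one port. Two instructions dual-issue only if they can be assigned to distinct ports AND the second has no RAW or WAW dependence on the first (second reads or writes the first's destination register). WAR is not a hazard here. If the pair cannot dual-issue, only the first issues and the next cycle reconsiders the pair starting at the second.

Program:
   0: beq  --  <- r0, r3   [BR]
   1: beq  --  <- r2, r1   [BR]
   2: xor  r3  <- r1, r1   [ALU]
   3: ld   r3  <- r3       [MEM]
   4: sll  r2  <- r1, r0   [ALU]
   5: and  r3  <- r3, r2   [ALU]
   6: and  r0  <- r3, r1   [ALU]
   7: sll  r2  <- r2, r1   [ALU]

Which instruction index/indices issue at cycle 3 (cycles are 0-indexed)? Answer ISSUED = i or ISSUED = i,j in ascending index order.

ISSUED = 5

#0 head=0: beq i0 no-port BR/BR
#1 head=1: beq+xor i1/i2 dual
#2 head=3: ld+sll i3/i4 dual
#3 head=5: and i5 RAW r3
#4 head=6: and+sll i6/i7 dual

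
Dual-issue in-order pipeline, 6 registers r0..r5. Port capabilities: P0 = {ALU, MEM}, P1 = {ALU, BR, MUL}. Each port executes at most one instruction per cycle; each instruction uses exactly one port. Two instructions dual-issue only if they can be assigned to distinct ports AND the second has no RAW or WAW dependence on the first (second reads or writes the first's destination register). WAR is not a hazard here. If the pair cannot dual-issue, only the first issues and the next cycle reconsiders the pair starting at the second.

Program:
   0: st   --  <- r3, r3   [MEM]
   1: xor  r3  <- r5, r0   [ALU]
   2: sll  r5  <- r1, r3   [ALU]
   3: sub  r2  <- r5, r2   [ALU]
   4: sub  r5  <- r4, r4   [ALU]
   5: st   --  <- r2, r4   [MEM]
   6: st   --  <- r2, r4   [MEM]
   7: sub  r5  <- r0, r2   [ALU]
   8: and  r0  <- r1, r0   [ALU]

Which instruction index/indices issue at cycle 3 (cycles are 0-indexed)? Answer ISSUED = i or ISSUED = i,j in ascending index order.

t=0 i0/i1:st/xor ; dual
t=1 i2:sll ; RAW r5
t=2 i3/i4:sub/sub ; dual
t=3 i5:st ; no-port MEM/MEM
t=4 i6/i7:st/sub ; dual
t=5 i8:and ; tail

ISSUED = 5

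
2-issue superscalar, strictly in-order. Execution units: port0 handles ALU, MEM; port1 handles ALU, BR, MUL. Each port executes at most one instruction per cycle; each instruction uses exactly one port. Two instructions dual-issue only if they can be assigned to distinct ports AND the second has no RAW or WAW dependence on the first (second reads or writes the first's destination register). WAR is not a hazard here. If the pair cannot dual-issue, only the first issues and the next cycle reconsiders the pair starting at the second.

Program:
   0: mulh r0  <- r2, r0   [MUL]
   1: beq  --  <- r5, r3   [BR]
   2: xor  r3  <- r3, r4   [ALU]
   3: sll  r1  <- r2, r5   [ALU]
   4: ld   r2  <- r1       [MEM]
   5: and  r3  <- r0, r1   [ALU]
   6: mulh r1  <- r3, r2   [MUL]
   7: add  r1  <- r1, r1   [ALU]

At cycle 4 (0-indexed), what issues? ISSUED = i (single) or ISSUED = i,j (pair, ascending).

ISSUED = 6

0. mulh.MUL @i0  | no-port MUL/BR
1. beq.BR xor.ALU @i1/i2  | pair
2. sll.ALU @i3  | RAW r1
3. ld.MEM and.ALU @i4/i5  | pair
4. mulh.MUL @i6  | RAW+WAW r1
5. add.ALU @i7  | tail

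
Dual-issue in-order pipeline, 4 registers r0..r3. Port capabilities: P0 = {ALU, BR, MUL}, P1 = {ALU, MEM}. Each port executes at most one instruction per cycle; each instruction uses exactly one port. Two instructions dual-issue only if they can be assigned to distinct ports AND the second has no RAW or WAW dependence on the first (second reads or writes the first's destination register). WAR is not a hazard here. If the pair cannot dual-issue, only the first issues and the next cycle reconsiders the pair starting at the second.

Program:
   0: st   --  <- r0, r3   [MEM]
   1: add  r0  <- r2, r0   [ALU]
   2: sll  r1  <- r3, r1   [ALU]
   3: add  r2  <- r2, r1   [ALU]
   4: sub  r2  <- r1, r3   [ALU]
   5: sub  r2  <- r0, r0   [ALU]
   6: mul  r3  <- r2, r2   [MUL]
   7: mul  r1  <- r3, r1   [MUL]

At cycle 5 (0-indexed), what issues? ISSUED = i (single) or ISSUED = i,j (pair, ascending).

ISSUED = 6

#0 head=0: st+add i0/i1 2-wide
#1 head=2: sll i2 RAW r1
#2 head=3: add i3 WAW r2
#3 head=4: sub i4 WAW r2
#4 head=5: sub i5 RAW r2
#5 head=6: mul i6 no-port MUL/MUL
#6 head=7: mul i7 tail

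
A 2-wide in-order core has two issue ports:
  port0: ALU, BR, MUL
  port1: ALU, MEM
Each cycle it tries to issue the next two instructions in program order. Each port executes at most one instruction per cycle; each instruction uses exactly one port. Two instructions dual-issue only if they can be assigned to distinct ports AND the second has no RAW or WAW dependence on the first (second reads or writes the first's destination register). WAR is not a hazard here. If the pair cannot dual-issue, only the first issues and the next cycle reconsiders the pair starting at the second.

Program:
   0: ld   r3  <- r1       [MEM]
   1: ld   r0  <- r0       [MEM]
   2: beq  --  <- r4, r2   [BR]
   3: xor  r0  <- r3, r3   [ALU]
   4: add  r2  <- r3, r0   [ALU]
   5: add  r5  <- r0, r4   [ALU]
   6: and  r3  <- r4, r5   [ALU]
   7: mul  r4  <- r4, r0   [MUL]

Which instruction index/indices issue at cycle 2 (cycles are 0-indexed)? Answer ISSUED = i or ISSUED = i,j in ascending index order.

ISSUED = 3

#0 head=0: ld.MEM i0 no-port MEM/MEM
#1 head=1: ld.MEM beq.BR i1,i2 2-wide
#2 head=3: xor.ALU i3 RAW r0
#3 head=4: add.ALU add.ALU i4,i5 2-wide
#4 head=6: and.ALU mul.MUL i6,i7 2-wide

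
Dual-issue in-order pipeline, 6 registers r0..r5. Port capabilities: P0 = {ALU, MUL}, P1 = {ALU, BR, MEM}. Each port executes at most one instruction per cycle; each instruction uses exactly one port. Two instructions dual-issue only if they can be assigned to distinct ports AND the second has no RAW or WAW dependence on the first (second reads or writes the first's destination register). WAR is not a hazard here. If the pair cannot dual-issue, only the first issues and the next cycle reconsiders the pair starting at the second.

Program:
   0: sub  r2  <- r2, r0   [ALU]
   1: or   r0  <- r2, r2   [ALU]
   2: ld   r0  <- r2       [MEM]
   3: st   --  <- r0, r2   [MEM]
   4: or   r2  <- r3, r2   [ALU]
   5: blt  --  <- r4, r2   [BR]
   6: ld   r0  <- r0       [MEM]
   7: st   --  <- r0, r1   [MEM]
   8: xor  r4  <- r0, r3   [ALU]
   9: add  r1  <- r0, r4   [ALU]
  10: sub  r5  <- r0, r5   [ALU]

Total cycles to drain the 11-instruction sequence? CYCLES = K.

#0 head=0: sub i0 RAW r2
#1 head=1: or i1 WAW r0
#2 head=2: ld i2 no-port MEM/MEM
#3 head=3: st;or i3+i4 pair
#4 head=5: blt i5 no-port BR/MEM
#5 head=6: ld i6 no-port MEM/MEM
#6 head=7: st;xor i7+i8 pair
#7 head=9: add;sub i9+i10 pair

CYCLES = 8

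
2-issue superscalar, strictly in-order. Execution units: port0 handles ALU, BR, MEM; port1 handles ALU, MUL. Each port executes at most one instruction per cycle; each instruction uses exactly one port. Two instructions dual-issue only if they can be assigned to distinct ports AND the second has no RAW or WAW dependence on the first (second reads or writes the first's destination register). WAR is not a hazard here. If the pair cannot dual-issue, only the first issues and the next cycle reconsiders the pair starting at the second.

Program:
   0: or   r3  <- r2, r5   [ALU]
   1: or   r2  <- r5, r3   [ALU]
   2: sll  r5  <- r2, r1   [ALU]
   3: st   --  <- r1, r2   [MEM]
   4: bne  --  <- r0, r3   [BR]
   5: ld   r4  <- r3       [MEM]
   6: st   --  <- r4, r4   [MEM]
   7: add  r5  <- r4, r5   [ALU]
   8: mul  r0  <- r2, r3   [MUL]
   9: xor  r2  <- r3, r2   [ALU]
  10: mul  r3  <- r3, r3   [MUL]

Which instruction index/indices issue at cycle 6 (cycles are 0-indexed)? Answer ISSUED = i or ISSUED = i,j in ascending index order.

  cy0 -> i0 (or.ALU) RAW r3
  cy1 -> i1 (or.ALU) RAW r2
  cy2 -> i2,i3 (sll.ALU/st.MEM) 2-wide
  cy3 -> i4 (bne.BR) no-port BR/MEM
  cy4 -> i5 (ld.MEM) no-port MEM/MEM
  cy5 -> i6,i7 (st.MEM/add.ALU) 2-wide
  cy6 -> i8,i9 (mul.MUL/xor.ALU) 2-wide
  cy7 -> i10 (mul.MUL) tail

ISSUED = 8,9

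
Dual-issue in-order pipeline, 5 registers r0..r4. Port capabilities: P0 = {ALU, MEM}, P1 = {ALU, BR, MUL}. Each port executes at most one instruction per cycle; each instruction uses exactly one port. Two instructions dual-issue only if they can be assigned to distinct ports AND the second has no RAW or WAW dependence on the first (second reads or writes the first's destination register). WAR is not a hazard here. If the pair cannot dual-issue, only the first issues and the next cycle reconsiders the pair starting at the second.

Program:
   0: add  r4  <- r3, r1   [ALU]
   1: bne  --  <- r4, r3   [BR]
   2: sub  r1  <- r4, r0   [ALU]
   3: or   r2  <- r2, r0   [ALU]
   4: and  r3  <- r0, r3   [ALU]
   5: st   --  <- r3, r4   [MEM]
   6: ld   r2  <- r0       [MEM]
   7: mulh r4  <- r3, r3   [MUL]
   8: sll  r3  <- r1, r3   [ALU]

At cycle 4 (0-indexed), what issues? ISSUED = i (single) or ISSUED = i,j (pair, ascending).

  cy0 -> i0 (add.ALU) RAW r4
  cy1 -> i1,i2 (bne.BR;sub.ALU) 2-wide
  cy2 -> i3,i4 (or.ALU;and.ALU) 2-wide
  cy3 -> i5 (st.MEM) no-port MEM/MEM
  cy4 -> i6,i7 (ld.MEM;mulh.MUL) 2-wide
  cy5 -> i8 (sll.ALU) tail

ISSUED = 6,7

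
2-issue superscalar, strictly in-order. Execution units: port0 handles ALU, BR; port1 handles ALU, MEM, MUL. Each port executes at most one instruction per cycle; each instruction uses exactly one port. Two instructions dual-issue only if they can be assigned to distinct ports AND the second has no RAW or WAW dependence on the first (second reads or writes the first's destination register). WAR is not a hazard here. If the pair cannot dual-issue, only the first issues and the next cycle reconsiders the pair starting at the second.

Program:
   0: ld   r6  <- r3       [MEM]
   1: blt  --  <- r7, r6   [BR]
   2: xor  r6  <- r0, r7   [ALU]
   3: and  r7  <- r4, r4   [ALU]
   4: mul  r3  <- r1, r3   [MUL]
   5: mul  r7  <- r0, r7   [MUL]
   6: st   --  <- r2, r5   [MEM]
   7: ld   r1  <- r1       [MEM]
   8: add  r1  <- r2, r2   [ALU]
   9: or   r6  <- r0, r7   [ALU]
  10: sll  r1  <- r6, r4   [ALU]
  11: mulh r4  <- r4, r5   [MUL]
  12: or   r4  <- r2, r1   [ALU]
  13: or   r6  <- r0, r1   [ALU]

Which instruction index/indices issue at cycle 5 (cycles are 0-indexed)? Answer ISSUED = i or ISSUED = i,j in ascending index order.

#0 head=0: ld i0 RAW r6
#1 head=1: blt xor i1&i2 pair
#2 head=3: and mul i3&i4 pair
#3 head=5: mul i5 no-port MUL/MEM
#4 head=6: st i6 no-port MEM/MEM
#5 head=7: ld i7 WAW r1
#6 head=8: add or i8&i9 pair
#7 head=10: sll mulh i10&i11 pair
#8 head=12: or or i12&i13 pair

ISSUED = 7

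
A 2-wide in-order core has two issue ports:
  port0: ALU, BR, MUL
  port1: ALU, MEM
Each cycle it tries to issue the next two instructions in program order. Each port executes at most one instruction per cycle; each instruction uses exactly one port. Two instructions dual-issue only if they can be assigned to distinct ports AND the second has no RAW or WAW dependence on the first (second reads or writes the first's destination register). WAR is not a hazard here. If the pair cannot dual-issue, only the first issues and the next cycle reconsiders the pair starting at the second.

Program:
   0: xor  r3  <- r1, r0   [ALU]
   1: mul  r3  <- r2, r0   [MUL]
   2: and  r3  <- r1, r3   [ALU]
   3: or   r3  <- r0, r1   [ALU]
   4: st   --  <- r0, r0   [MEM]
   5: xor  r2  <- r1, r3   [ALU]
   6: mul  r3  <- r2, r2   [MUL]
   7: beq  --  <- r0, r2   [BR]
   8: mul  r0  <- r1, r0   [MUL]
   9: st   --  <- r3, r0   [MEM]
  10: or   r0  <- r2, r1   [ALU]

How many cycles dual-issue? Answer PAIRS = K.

PAIRS = 2

#0 head=0: xor i0 WAW r3
#1 head=1: mul i1 RAW+WAW r3
#2 head=2: and i2 WAW r3
#3 head=3: or+st i3&i4 2-wide
#4 head=5: xor i5 RAW r2
#5 head=6: mul i6 no-port MUL/BR
#6 head=7: beq i7 no-port BR/MUL
#7 head=8: mul i8 RAW r0
#8 head=9: st+or i9&i10 2-wide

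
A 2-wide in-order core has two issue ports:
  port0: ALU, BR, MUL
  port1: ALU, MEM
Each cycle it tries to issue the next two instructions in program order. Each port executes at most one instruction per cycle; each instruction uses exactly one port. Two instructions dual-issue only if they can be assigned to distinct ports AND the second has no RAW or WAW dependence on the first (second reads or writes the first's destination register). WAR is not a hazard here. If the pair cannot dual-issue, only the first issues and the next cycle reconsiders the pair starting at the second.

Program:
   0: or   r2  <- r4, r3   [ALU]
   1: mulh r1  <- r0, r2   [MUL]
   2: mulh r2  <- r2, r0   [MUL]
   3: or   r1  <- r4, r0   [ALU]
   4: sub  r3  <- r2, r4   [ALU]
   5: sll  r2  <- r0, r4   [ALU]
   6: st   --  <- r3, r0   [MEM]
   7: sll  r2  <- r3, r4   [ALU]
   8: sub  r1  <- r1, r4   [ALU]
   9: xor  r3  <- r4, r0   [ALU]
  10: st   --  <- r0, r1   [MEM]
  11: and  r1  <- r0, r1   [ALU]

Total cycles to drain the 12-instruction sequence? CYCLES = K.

  cy0 -> i0 (or) RAW r2
  cy1 -> i1 (mulh) no-port MUL/MUL
  cy2 -> i2/i3 (mulh or) 2-wide
  cy3 -> i4/i5 (sub sll) 2-wide
  cy4 -> i6/i7 (st sll) 2-wide
  cy5 -> i8/i9 (sub xor) 2-wide
  cy6 -> i10/i11 (st and) 2-wide

CYCLES = 7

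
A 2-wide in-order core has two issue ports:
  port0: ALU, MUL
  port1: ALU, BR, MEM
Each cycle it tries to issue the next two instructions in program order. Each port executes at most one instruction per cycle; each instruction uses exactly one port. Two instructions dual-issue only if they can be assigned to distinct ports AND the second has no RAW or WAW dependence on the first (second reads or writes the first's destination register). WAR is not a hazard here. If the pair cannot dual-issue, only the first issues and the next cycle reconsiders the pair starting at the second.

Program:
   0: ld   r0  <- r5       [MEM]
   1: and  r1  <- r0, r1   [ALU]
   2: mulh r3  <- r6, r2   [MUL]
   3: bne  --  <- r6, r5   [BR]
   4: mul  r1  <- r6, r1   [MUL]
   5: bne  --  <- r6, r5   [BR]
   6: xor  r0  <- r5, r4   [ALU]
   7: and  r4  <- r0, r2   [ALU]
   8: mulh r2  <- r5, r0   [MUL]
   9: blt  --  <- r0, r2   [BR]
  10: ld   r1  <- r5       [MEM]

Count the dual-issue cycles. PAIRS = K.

PAIRS = 4

c0: i0 ld.MEM  RAW r0
c1: i1+i2 and.ALU/mulh.MUL  pair
c2: i3+i4 bne.BR/mul.MUL  pair
c3: i5+i6 bne.BR/xor.ALU  pair
c4: i7+i8 and.ALU/mulh.MUL  pair
c5: i9 blt.BR  no-port BR/MEM
c6: i10 ld.MEM  tail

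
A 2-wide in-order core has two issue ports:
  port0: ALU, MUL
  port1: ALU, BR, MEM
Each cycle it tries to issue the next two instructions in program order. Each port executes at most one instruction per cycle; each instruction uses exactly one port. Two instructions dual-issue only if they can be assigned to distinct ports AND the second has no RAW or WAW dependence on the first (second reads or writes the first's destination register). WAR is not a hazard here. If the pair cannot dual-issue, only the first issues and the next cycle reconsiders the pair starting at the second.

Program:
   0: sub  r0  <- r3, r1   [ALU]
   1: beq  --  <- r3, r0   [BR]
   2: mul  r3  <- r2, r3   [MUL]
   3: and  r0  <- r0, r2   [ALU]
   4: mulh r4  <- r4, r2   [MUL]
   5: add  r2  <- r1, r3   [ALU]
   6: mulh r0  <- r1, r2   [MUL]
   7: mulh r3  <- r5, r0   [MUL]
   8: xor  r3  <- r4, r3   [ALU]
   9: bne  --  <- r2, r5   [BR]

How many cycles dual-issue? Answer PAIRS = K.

PAIRS = 3

c0: i0 sub.ALU  RAW r0
c1: i1,i2 beq.BR;mul.MUL  2-wide
c2: i3,i4 and.ALU;mulh.MUL  2-wide
c3: i5 add.ALU  RAW r2
c4: i6 mulh.MUL  no-port MUL/MUL
c5: i7 mulh.MUL  RAW+WAW r3
c6: i8,i9 xor.ALU;bne.BR  2-wide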